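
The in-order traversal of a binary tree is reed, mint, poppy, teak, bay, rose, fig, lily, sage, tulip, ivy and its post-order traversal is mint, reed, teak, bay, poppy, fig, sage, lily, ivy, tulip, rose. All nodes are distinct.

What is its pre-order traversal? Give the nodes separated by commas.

rose, poppy, reed, mint, bay, teak, tulip, lily, fig, sage, ivy

The last element of post-order is the root; it splits in-order into left and right subtrees.
Root rose: left subtree has 5 nodes {reed, mint, poppy, teak, bay}, right has 5 {fig, lily, sage, tulip, ivy}.
  Root poppy: left subtree has 2 nodes {reed, mint}, right has 2 {teak, bay}.
    Root reed: left subtree has 0 nodes { }, right has 1 {mint}.
    Root bay: left subtree has 1 node {teak}, right has 0 { }.
  Root tulip: left subtree has 3 nodes {fig, lily, sage}, right has 1 {ivy}.
    Root lily: left subtree has 1 node {fig}, right has 1 {sage}.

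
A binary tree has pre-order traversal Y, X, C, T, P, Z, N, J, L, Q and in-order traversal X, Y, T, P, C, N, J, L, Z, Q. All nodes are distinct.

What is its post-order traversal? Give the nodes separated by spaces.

X P T L J N Q Z C Y

The first element of pre-order is the root; it splits in-order into left and right subtrees.
Root Y: left subtree has 1 node {X}, right has 8 {T, P, C, N, J, L, Z, Q}.
  Root C: left subtree has 2 nodes {T, P}, right has 5 {N, J, L, Z, Q}.
    Root T: left subtree has 0 nodes { }, right has 1 {P}.
    Root Z: left subtree has 3 nodes {N, J, L}, right has 1 {Q}.
      Root N: left subtree has 0 nodes { }, right has 2 {J, L}.
        Root J: left subtree has 0 nodes { }, right has 1 {L}.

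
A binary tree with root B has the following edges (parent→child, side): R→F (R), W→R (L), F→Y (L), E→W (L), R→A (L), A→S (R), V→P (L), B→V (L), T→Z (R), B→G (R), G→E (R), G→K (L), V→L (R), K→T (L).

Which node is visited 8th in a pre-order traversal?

Z

Pre-order visits the node, then its left subtree, then its right subtree.
Visit B.
At B: go left to V.
  Visit V.
  At V: go left to P.
    P is a leaf — visit P.
  At V: go right to L.
    L is a leaf — visit L.
At B: go right to G.
  Visit G.
  At G: go left to K.
    Visit K.
    At K: go left to T.
      Visit T.
      At T: no left child.
      At T: go right to Z.
        Z is a leaf — visit Z.
    At K: no right child.
  At G: go right to E.
    Visit E.
    At E: go left to W.
      Visit W.
      At W: go left to R.
        Visit R.
        At R: go left to A.
          Visit A.
          At A: no left child.
          At A: go right to S.
            S is a leaf — visit S.
        At R: go right to F.
          Visit F.
          At F: go left to Y.
            Y is a leaf — visit Y.
          At F: no right child.
      At W: no right child.
    At E: no right child.
Full pre-order sequence: B, V, P, L, G, K, T, Z, E, W, R, A, S, F, Y.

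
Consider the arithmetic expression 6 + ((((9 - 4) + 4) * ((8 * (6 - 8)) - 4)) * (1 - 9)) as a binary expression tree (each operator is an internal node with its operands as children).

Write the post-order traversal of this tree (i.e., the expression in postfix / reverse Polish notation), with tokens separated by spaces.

6 9 4 - 4 + 8 6 8 - * 4 - * 1 9 - * +

Post-order on an expression tree gives postfix notation: for each operator, emit left operand, right operand, then the operator.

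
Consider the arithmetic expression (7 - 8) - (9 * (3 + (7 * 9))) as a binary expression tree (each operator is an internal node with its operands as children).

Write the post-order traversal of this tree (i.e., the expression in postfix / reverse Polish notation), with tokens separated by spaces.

7 8 - 9 3 7 9 * + * -

Post-order on an expression tree gives postfix notation: for each operator, emit left operand, right operand, then the operator.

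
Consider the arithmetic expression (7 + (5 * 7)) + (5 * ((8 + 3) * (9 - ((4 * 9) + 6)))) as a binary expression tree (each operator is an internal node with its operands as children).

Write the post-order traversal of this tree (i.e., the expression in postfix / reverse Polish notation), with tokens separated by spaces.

Post-order on an expression tree gives postfix notation: for each operator, emit left operand, right operand, then the operator.

7 5 7 * + 5 8 3 + 9 4 9 * 6 + - * * +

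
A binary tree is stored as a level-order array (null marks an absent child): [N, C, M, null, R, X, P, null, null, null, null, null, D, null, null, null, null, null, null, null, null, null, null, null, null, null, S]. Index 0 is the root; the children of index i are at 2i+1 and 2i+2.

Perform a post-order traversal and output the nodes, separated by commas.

Post-order visits the left subtree, then the right subtree, then the node.
At N: go left to C.
  At C: no left child.
  At C: go right to R.
    R is a leaf — visit R.
  Visit C.
At N: go right to M.
  At M: go left to X.
    At X: no left child.
    At X: go right to D.
      At D: no left child.
      At D: go right to S.
        S is a leaf — visit S.
      Visit D.
    Visit X.
  At M: go right to P.
    P is a leaf — visit P.
  Visit M.
Visit N.

R, C, S, D, X, P, M, N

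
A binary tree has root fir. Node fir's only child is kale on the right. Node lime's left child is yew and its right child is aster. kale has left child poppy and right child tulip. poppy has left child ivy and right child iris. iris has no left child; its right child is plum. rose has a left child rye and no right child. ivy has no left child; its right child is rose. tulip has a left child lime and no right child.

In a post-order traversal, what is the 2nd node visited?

Post-order visits the left subtree, then the right subtree, then the node.
At fir: no left child.
At fir: go right to kale.
  At kale: go left to poppy.
    At poppy: go left to ivy.
      At ivy: no left child.
      At ivy: go right to rose.
        At rose: go left to rye.
          rye is a leaf — visit rye.
        At rose: no right child.
        Visit rose.
      Visit ivy.
    At poppy: go right to iris.
      At iris: no left child.
      At iris: go right to plum.
        plum is a leaf — visit plum.
      Visit iris.
    Visit poppy.
  At kale: go right to tulip.
    At tulip: go left to lime.
      At lime: go left to yew.
        yew is a leaf — visit yew.
      At lime: go right to aster.
        aster is a leaf — visit aster.
      Visit lime.
    At tulip: no right child.
    Visit tulip.
  Visit kale.
Visit fir.
Full post-order sequence: rye, rose, ivy, plum, iris, poppy, yew, aster, lime, tulip, kale, fir.

rose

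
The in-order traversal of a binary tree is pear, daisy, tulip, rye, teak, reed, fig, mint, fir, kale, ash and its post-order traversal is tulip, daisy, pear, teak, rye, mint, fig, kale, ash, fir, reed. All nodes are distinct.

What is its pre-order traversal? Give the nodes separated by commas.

reed, rye, pear, daisy, tulip, teak, fir, fig, mint, ash, kale

The last element of post-order is the root; it splits in-order into left and right subtrees.
Root reed: left subtree has 5 nodes {pear, daisy, tulip, rye, teak}, right has 5 {fig, mint, fir, kale, ash}.
  Root rye: left subtree has 3 nodes {pear, daisy, tulip}, right has 1 {teak}.
    Root pear: left subtree has 0 nodes { }, right has 2 {daisy, tulip}.
      Root daisy: left subtree has 0 nodes { }, right has 1 {tulip}.
  Root fir: left subtree has 2 nodes {fig, mint}, right has 2 {kale, ash}.
    Root fig: left subtree has 0 nodes { }, right has 1 {mint}.
    Root ash: left subtree has 1 node {kale}, right has 0 { }.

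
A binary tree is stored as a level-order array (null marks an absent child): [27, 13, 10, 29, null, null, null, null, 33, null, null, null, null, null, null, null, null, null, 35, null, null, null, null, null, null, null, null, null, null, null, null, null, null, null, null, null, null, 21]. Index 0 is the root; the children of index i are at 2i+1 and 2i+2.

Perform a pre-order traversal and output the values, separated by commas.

27, 13, 29, 33, 35, 21, 10

Pre-order visits the node, then its left subtree, then its right subtree.
Visit 27.
At 27: go left to 13.
  Visit 13.
  At 13: go left to 29.
    Visit 29.
    At 29: no left child.
    At 29: go right to 33.
      Visit 33.
      At 33: no left child.
      At 33: go right to 35.
        Visit 35.
        At 35: go left to 21.
          21 is a leaf — visit 21.
        At 35: no right child.
  At 13: no right child.
At 27: go right to 10.
  10 is a leaf — visit 10.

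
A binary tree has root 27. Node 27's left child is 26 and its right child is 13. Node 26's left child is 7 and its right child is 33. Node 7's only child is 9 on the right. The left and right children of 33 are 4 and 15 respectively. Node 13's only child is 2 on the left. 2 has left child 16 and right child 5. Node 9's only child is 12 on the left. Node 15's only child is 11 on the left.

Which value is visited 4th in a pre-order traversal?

9

Pre-order visits the node, then its left subtree, then its right subtree.
Visit 27.
At 27: go left to 26.
  Visit 26.
  At 26: go left to 7.
    Visit 7.
    At 7: no left child.
    At 7: go right to 9.
      Visit 9.
      At 9: go left to 12.
        12 is a leaf — visit 12.
      At 9: no right child.
  At 26: go right to 33.
    Visit 33.
    At 33: go left to 4.
      4 is a leaf — visit 4.
    At 33: go right to 15.
      Visit 15.
      At 15: go left to 11.
        11 is a leaf — visit 11.
      At 15: no right child.
At 27: go right to 13.
  Visit 13.
  At 13: go left to 2.
    Visit 2.
    At 2: go left to 16.
      16 is a leaf — visit 16.
    At 2: go right to 5.
      5 is a leaf — visit 5.
  At 13: no right child.
Full pre-order sequence: 27, 26, 7, 9, 12, 33, 4, 15, 11, 13, 2, 16, 5.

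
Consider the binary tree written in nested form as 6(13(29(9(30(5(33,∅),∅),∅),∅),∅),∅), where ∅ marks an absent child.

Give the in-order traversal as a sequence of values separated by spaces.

33 5 30 9 29 13 6

In-order visits the left subtree, then the node, then the right subtree.
At 6: go left to 13.
  At 13: go left to 29.
    At 29: go left to 9.
      At 9: go left to 30.
        At 30: go left to 5.
          At 5: go left to 33.
            33 is a leaf — visit 33.
          Visit 5.
          At 5: no right child.
        Visit 30.
        At 30: no right child.
      Visit 9.
      At 9: no right child.
    Visit 29.
    At 29: no right child.
  Visit 13.
  At 13: no right child.
Visit 6.
At 6: no right child.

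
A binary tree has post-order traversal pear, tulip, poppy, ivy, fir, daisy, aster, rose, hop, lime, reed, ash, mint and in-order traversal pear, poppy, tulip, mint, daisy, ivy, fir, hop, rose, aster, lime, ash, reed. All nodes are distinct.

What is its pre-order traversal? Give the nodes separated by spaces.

mint poppy pear tulip ash lime hop daisy fir ivy rose aster reed

The last element of post-order is the root; it splits in-order into left and right subtrees.
Root mint: left subtree has 3 nodes {pear, poppy, tulip}, right has 9 {daisy, ivy, fir, hop, rose, aster, lime, ash, reed}.
  Root poppy: left subtree has 1 node {pear}, right has 1 {tulip}.
  Root ash: left subtree has 7 nodes {daisy, ivy, fir, hop, rose, aster, lime}, right has 1 {reed}.
    Root lime: left subtree has 6 nodes {daisy, ivy, fir, hop, rose, aster}, right has 0 { }.
      Root hop: left subtree has 3 nodes {daisy, ivy, fir}, right has 2 {rose, aster}.
        Root daisy: left subtree has 0 nodes { }, right has 2 {ivy, fir}.
          Root fir: left subtree has 1 node {ivy}, right has 0 { }.
        Root rose: left subtree has 0 nodes { }, right has 1 {aster}.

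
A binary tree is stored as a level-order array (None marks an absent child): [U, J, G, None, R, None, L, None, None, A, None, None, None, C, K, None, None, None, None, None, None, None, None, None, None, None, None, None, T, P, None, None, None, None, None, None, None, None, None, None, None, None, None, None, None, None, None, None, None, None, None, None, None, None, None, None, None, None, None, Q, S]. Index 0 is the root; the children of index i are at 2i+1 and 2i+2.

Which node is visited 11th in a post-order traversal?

G

Post-order visits the left subtree, then the right subtree, then the node.
At U: go left to J.
  At J: no left child.
  At J: go right to R.
    At R: go left to A.
      A is a leaf — visit A.
    At R: no right child.
    Visit R.
  Visit J.
At U: go right to G.
  At G: no left child.
  At G: go right to L.
    At L: go left to C.
      At C: no left child.
      At C: go right to T.
        T is a leaf — visit T.
      Visit C.
    At L: go right to K.
      At K: go left to P.
        At P: go left to Q.
          Q is a leaf — visit Q.
        At P: go right to S.
          S is a leaf — visit S.
        Visit P.
      At K: no right child.
      Visit K.
    Visit L.
  Visit G.
Visit U.
Full post-order sequence: A, R, J, T, C, Q, S, P, K, L, G, U.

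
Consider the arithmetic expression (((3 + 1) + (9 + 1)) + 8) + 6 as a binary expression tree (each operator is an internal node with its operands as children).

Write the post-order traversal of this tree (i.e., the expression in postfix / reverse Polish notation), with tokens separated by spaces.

3 1 + 9 1 + + 8 + 6 +

Post-order on an expression tree gives postfix notation: for each operator, emit left operand, right operand, then the operator.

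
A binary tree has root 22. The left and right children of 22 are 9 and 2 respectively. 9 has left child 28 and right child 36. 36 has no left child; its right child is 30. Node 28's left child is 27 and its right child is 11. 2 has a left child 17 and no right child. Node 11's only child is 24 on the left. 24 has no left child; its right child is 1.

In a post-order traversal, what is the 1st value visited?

Post-order visits the left subtree, then the right subtree, then the node.
At 22: go left to 9.
  At 9: go left to 28.
    At 28: go left to 27.
      27 is a leaf — visit 27.
    At 28: go right to 11.
      At 11: go left to 24.
        At 24: no left child.
        At 24: go right to 1.
          1 is a leaf — visit 1.
        Visit 24.
      At 11: no right child.
      Visit 11.
    Visit 28.
  At 9: go right to 36.
    At 36: no left child.
    At 36: go right to 30.
      30 is a leaf — visit 30.
    Visit 36.
  Visit 9.
At 22: go right to 2.
  At 2: go left to 17.
    17 is a leaf — visit 17.
  At 2: no right child.
  Visit 2.
Visit 22.
Full post-order sequence: 27, 1, 24, 11, 28, 30, 36, 9, 17, 2, 22.

27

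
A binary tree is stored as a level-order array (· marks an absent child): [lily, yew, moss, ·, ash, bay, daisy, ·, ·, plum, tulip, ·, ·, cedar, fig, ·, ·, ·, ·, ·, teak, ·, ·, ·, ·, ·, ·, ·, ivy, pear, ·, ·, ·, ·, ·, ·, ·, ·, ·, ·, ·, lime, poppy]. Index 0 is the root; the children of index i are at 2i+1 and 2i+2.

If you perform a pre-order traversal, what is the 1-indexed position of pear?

15

Pre-order visits the node, then its left subtree, then its right subtree.
Visit lily.
At lily: go left to yew.
  Visit yew.
  At yew: no left child.
  At yew: go right to ash.
    Visit ash.
    At ash: go left to plum.
      Visit plum.
      At plum: no left child.
      At plum: go right to teak.
        Visit teak.
        At teak: go left to lime.
          lime is a leaf — visit lime.
        At teak: go right to poppy.
          poppy is a leaf — visit poppy.
    At ash: go right to tulip.
      tulip is a leaf — visit tulip.
At lily: go right to moss.
  Visit moss.
  At moss: go left to bay.
    bay is a leaf — visit bay.
  At moss: go right to daisy.
    Visit daisy.
    At daisy: go left to cedar.
      Visit cedar.
      At cedar: no left child.
      At cedar: go right to ivy.
        ivy is a leaf — visit ivy.
    At daisy: go right to fig.
      Visit fig.
      At fig: go left to pear.
        pear is a leaf — visit pear.
      At fig: no right child.
Full pre-order sequence: lily, yew, ash, plum, teak, lime, poppy, tulip, moss, bay, daisy, cedar, ivy, fig, pear.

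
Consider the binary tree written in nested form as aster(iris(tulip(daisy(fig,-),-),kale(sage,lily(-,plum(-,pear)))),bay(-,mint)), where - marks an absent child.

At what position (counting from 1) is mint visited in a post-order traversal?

10

Post-order visits the left subtree, then the right subtree, then the node.
At aster: go left to iris.
  At iris: go left to tulip.
    At tulip: go left to daisy.
      At daisy: go left to fig.
        fig is a leaf — visit fig.
      At daisy: no right child.
      Visit daisy.
    At tulip: no right child.
    Visit tulip.
  At iris: go right to kale.
    At kale: go left to sage.
      sage is a leaf — visit sage.
    At kale: go right to lily.
      At lily: no left child.
      At lily: go right to plum.
        At plum: no left child.
        At plum: go right to pear.
          pear is a leaf — visit pear.
        Visit plum.
      Visit lily.
    Visit kale.
  Visit iris.
At aster: go right to bay.
  At bay: no left child.
  At bay: go right to mint.
    mint is a leaf — visit mint.
  Visit bay.
Visit aster.
Full post-order sequence: fig, daisy, tulip, sage, pear, plum, lily, kale, iris, mint, bay, aster.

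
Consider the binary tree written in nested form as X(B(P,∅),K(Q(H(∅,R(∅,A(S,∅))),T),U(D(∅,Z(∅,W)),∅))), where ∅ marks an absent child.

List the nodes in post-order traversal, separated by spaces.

P B S A R H T Q W Z D U K X

Post-order visits the left subtree, then the right subtree, then the node.
At X: go left to B.
  At B: go left to P.
    P is a leaf — visit P.
  At B: no right child.
  Visit B.
At X: go right to K.
  At K: go left to Q.
    At Q: go left to H.
      At H: no left child.
      At H: go right to R.
        At R: no left child.
        At R: go right to A.
          At A: go left to S.
            S is a leaf — visit S.
          At A: no right child.
          Visit A.
        Visit R.
      Visit H.
    At Q: go right to T.
      T is a leaf — visit T.
    Visit Q.
  At K: go right to U.
    At U: go left to D.
      At D: no left child.
      At D: go right to Z.
        At Z: no left child.
        At Z: go right to W.
          W is a leaf — visit W.
        Visit Z.
      Visit D.
    At U: no right child.
    Visit U.
  Visit K.
Visit X.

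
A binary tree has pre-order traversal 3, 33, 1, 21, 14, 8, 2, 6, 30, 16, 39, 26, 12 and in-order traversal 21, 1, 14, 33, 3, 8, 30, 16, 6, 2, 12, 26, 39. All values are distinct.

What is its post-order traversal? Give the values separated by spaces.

The first element of pre-order is the root; it splits in-order into left and right subtrees.
Root 3: left subtree has 4 nodes {21, 1, 14, 33}, right has 8 {8, 30, 16, 6, 2, 12, 26, 39}.
  Root 33: left subtree has 3 nodes {21, 1, 14}, right has 0 { }.
    Root 1: left subtree has 1 node {21}, right has 1 {14}.
  Root 8: left subtree has 0 nodes { }, right has 7 {30, 16, 6, 2, 12, 26, 39}.
    Root 2: left subtree has 3 nodes {30, 16, 6}, right has 3 {12, 26, 39}.
      Root 6: left subtree has 2 nodes {30, 16}, right has 0 { }.
        Root 30: left subtree has 0 nodes { }, right has 1 {16}.
      Root 39: left subtree has 2 nodes {12, 26}, right has 0 { }.
        Root 26: left subtree has 1 node {12}, right has 0 { }.

21 14 1 33 16 30 6 12 26 39 2 8 3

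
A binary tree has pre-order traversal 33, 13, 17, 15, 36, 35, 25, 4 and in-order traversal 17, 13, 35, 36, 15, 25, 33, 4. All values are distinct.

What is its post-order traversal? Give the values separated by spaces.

The first element of pre-order is the root; it splits in-order into left and right subtrees.
Root 33: left subtree has 6 nodes {17, 13, 35, 36, 15, 25}, right has 1 {4}.
  Root 13: left subtree has 1 node {17}, right has 4 {35, 36, 15, 25}.
    Root 15: left subtree has 2 nodes {35, 36}, right has 1 {25}.
      Root 36: left subtree has 1 node {35}, right has 0 { }.

17 35 36 25 15 13 4 33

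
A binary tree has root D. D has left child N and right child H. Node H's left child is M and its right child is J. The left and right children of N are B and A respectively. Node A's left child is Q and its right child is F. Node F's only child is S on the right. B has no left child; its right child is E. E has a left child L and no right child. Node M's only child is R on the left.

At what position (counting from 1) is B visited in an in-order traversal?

In-order visits the left subtree, then the node, then the right subtree.
At D: go left to N.
  At N: go left to B.
    At B: no left child.
    Visit B.
    At B: go right to E.
      At E: go left to L.
        L is a leaf — visit L.
      Visit E.
      At E: no right child.
  Visit N.
  At N: go right to A.
    At A: go left to Q.
      Q is a leaf — visit Q.
    Visit A.
    At A: go right to F.
      At F: no left child.
      Visit F.
      At F: go right to S.
        S is a leaf — visit S.
Visit D.
At D: go right to H.
  At H: go left to M.
    At M: go left to R.
      R is a leaf — visit R.
    Visit M.
    At M: no right child.
  Visit H.
  At H: go right to J.
    J is a leaf — visit J.
Full in-order sequence: B, L, E, N, Q, A, F, S, D, R, M, H, J.

1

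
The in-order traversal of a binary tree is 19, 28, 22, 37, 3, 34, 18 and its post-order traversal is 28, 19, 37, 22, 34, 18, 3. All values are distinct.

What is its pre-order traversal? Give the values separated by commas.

The last element of post-order is the root; it splits in-order into left and right subtrees.
Root 3: left subtree has 4 nodes {19, 28, 22, 37}, right has 2 {34, 18}.
  Root 22: left subtree has 2 nodes {19, 28}, right has 1 {37}.
    Root 19: left subtree has 0 nodes { }, right has 1 {28}.
  Root 18: left subtree has 1 node {34}, right has 0 { }.

3, 22, 19, 28, 37, 18, 34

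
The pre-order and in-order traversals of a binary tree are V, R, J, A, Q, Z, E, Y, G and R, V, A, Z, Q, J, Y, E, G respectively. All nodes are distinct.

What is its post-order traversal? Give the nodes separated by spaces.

The first element of pre-order is the root; it splits in-order into left and right subtrees.
Root V: left subtree has 1 node {R}, right has 7 {A, Z, Q, J, Y, E, G}.
  Root J: left subtree has 3 nodes {A, Z, Q}, right has 3 {Y, E, G}.
    Root A: left subtree has 0 nodes { }, right has 2 {Z, Q}.
      Root Q: left subtree has 1 node {Z}, right has 0 { }.
    Root E: left subtree has 1 node {Y}, right has 1 {G}.

R Z Q A Y G E J V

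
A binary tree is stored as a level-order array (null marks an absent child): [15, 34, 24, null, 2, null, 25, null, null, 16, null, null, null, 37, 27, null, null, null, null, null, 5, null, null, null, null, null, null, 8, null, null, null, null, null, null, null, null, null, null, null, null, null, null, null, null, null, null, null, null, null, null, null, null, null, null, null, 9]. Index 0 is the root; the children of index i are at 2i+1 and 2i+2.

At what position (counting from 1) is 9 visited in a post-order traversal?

5

Post-order visits the left subtree, then the right subtree, then the node.
At 15: go left to 34.
  At 34: no left child.
  At 34: go right to 2.
    At 2: go left to 16.
      At 16: no left child.
      At 16: go right to 5.
        5 is a leaf — visit 5.
      Visit 16.
    At 2: no right child.
    Visit 2.
  Visit 34.
At 15: go right to 24.
  At 24: no left child.
  At 24: go right to 25.
    At 25: go left to 37.
      At 37: go left to 8.
        At 8: go left to 9.
          9 is a leaf — visit 9.
        At 8: no right child.
        Visit 8.
      At 37: no right child.
      Visit 37.
    At 25: go right to 27.
      27 is a leaf — visit 27.
    Visit 25.
  Visit 24.
Visit 15.
Full post-order sequence: 5, 16, 2, 34, 9, 8, 37, 27, 25, 24, 15.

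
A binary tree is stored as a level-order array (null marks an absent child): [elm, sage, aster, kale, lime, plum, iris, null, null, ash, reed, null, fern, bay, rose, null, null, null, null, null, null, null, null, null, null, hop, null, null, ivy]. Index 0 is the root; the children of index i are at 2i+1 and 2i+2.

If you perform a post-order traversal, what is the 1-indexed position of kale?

Post-order visits the left subtree, then the right subtree, then the node.
At elm: go left to sage.
  At sage: go left to kale.
    kale is a leaf — visit kale.
  At sage: go right to lime.
    At lime: go left to ash.
      ash is a leaf — visit ash.
    At lime: go right to reed.
      reed is a leaf — visit reed.
    Visit lime.
  Visit sage.
At elm: go right to aster.
  At aster: go left to plum.
    At plum: no left child.
    At plum: go right to fern.
      At fern: go left to hop.
        hop is a leaf — visit hop.
      At fern: no right child.
      Visit fern.
    Visit plum.
  At aster: go right to iris.
    At iris: go left to bay.
      At bay: no left child.
      At bay: go right to ivy.
        ivy is a leaf — visit ivy.
      Visit bay.
    At iris: go right to rose.
      rose is a leaf — visit rose.
    Visit iris.
  Visit aster.
Visit elm.
Full post-order sequence: kale, ash, reed, lime, sage, hop, fern, plum, ivy, bay, rose, iris, aster, elm.

1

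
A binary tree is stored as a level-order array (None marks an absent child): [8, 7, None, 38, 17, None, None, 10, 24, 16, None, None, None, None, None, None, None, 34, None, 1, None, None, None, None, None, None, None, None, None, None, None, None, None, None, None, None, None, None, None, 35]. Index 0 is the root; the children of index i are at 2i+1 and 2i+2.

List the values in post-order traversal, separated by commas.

10, 34, 24, 38, 35, 1, 16, 17, 7, 8

Post-order visits the left subtree, then the right subtree, then the node.
At 8: go left to 7.
  At 7: go left to 38.
    At 38: go left to 10.
      10 is a leaf — visit 10.
    At 38: go right to 24.
      At 24: go left to 34.
        34 is a leaf — visit 34.
      At 24: no right child.
      Visit 24.
    Visit 38.
  At 7: go right to 17.
    At 17: go left to 16.
      At 16: go left to 1.
        At 1: go left to 35.
          35 is a leaf — visit 35.
        At 1: no right child.
        Visit 1.
      At 16: no right child.
      Visit 16.
    At 17: no right child.
    Visit 17.
  Visit 7.
At 8: no right child.
Visit 8.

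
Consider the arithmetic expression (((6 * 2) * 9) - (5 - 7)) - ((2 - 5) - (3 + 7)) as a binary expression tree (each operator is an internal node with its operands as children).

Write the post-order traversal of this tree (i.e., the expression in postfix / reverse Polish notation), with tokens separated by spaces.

6 2 * 9 * 5 7 - - 2 5 - 3 7 + - -

Post-order on an expression tree gives postfix notation: for each operator, emit left operand, right operand, then the operator.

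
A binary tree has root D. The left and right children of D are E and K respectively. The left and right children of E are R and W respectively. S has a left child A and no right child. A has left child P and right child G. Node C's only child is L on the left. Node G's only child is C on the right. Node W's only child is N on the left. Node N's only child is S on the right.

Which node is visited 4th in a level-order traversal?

R

Level-order visits nodes level by level from the root, left to right within each level.
Level 0: D
Level 1: E, K
Level 2: R, W
Level 3: N
Level 4: S
Level 5: A
Level 6: P, G
Level 7: C
Level 8: L
Full level-order sequence: D, E, K, R, W, N, S, A, P, G, C, L.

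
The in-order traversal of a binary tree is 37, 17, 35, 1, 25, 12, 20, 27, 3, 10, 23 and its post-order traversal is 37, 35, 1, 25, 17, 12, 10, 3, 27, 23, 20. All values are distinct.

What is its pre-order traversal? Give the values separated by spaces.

The last element of post-order is the root; it splits in-order into left and right subtrees.
Root 20: left subtree has 6 nodes {37, 17, 35, 1, 25, 12}, right has 4 {27, 3, 10, 23}.
  Root 12: left subtree has 5 nodes {37, 17, 35, 1, 25}, right has 0 { }.
    Root 17: left subtree has 1 node {37}, right has 3 {35, 1, 25}.
      Root 25: left subtree has 2 nodes {35, 1}, right has 0 { }.
        Root 1: left subtree has 1 node {35}, right has 0 { }.
  Root 23: left subtree has 3 nodes {27, 3, 10}, right has 0 { }.
    Root 27: left subtree has 0 nodes { }, right has 2 {3, 10}.
      Root 3: left subtree has 0 nodes { }, right has 1 {10}.

20 12 17 37 25 1 35 23 27 3 10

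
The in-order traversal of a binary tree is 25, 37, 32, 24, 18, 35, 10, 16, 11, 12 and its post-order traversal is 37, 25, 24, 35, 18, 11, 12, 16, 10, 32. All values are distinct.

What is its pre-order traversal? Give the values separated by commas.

The last element of post-order is the root; it splits in-order into left and right subtrees.
Root 32: left subtree has 2 nodes {25, 37}, right has 7 {24, 18, 35, 10, 16, 11, 12}.
  Root 25: left subtree has 0 nodes { }, right has 1 {37}.
  Root 10: left subtree has 3 nodes {24, 18, 35}, right has 3 {16, 11, 12}.
    Root 18: left subtree has 1 node {24}, right has 1 {35}.
    Root 16: left subtree has 0 nodes { }, right has 2 {11, 12}.
      Root 12: left subtree has 1 node {11}, right has 0 { }.

32, 25, 37, 10, 18, 24, 35, 16, 12, 11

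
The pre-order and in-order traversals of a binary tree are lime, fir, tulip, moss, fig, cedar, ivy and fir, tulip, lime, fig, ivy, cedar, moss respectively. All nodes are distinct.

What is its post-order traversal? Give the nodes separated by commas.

The first element of pre-order is the root; it splits in-order into left and right subtrees.
Root lime: left subtree has 2 nodes {fir, tulip}, right has 4 {fig, ivy, cedar, moss}.
  Root fir: left subtree has 0 nodes { }, right has 1 {tulip}.
  Root moss: left subtree has 3 nodes {fig, ivy, cedar}, right has 0 { }.
    Root fig: left subtree has 0 nodes { }, right has 2 {ivy, cedar}.
      Root cedar: left subtree has 1 node {ivy}, right has 0 { }.

tulip, fir, ivy, cedar, fig, moss, lime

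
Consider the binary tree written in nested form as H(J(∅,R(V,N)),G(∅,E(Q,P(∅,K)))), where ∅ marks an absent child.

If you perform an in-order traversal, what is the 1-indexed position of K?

In-order visits the left subtree, then the node, then the right subtree.
At H: go left to J.
  At J: no left child.
  Visit J.
  At J: go right to R.
    At R: go left to V.
      V is a leaf — visit V.
    Visit R.
    At R: go right to N.
      N is a leaf — visit N.
Visit H.
At H: go right to G.
  At G: no left child.
  Visit G.
  At G: go right to E.
    At E: go left to Q.
      Q is a leaf — visit Q.
    Visit E.
    At E: go right to P.
      At P: no left child.
      Visit P.
      At P: go right to K.
        K is a leaf — visit K.
Full in-order sequence: J, V, R, N, H, G, Q, E, P, K.

10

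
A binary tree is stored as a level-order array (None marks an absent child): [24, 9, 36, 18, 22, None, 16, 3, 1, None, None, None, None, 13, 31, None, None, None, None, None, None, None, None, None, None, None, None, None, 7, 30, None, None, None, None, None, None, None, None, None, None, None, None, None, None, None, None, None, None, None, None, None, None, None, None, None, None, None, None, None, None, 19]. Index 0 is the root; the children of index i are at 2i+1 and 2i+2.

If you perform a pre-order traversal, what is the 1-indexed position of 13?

9

Pre-order visits the node, then its left subtree, then its right subtree.
Visit 24.
At 24: go left to 9.
  Visit 9.
  At 9: go left to 18.
    Visit 18.
    At 18: go left to 3.
      3 is a leaf — visit 3.
    At 18: go right to 1.
      1 is a leaf — visit 1.
  At 9: go right to 22.
    22 is a leaf — visit 22.
At 24: go right to 36.
  Visit 36.
  At 36: no left child.
  At 36: go right to 16.
    Visit 16.
    At 16: go left to 13.
      Visit 13.
      At 13: no left child.
      At 13: go right to 7.
        7 is a leaf — visit 7.
    At 16: go right to 31.
      Visit 31.
      At 31: go left to 30.
        Visit 30.
        At 30: no left child.
        At 30: go right to 19.
          19 is a leaf — visit 19.
      At 31: no right child.
Full pre-order sequence: 24, 9, 18, 3, 1, 22, 36, 16, 13, 7, 31, 30, 19.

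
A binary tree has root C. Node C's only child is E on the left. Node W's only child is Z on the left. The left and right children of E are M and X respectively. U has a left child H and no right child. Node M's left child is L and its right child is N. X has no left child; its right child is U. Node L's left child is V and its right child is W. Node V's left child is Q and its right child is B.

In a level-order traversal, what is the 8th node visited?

Level-order visits nodes level by level from the root, left to right within each level.
Level 0: C
Level 1: E
Level 2: M, X
Level 3: L, N, U
Level 4: V, W, H
Level 5: Q, B, Z
Full level-order sequence: C, E, M, X, L, N, U, V, W, H, Q, B, Z.

V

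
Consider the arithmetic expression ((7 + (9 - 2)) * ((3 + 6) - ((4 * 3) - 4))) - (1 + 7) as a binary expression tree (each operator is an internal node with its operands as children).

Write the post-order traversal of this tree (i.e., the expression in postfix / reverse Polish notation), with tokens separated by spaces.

7 9 2 - + 3 6 + 4 3 * 4 - - * 1 7 + -

Post-order on an expression tree gives postfix notation: for each operator, emit left operand, right operand, then the operator.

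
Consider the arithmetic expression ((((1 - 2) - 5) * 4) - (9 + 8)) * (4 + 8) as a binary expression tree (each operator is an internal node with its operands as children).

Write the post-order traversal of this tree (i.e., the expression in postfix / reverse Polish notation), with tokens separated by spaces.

Post-order on an expression tree gives postfix notation: for each operator, emit left operand, right operand, then the operator.

1 2 - 5 - 4 * 9 8 + - 4 8 + *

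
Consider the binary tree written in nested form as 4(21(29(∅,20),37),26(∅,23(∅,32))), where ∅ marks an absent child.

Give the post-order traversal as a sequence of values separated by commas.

Post-order visits the left subtree, then the right subtree, then the node.
At 4: go left to 21.
  At 21: go left to 29.
    At 29: no left child.
    At 29: go right to 20.
      20 is a leaf — visit 20.
    Visit 29.
  At 21: go right to 37.
    37 is a leaf — visit 37.
  Visit 21.
At 4: go right to 26.
  At 26: no left child.
  At 26: go right to 23.
    At 23: no left child.
    At 23: go right to 32.
      32 is a leaf — visit 32.
    Visit 23.
  Visit 26.
Visit 4.

20, 29, 37, 21, 32, 23, 26, 4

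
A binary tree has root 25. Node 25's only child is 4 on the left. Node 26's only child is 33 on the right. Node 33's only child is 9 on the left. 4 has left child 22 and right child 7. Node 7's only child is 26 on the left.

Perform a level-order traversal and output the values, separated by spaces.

25 4 22 7 26 33 9

Level-order visits nodes level by level from the root, left to right within each level.
Level 0: 25
Level 1: 4
Level 2: 22, 7
Level 3: 26
Level 4: 33
Level 5: 9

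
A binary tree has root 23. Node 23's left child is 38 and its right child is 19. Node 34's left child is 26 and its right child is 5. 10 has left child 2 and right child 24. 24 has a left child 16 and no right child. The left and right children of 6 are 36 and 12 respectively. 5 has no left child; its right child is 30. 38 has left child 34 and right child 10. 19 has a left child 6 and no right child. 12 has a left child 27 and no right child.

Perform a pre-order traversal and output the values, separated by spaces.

23 38 34 26 5 30 10 2 24 16 19 6 36 12 27

Pre-order visits the node, then its left subtree, then its right subtree.
Visit 23.
At 23: go left to 38.
  Visit 38.
  At 38: go left to 34.
    Visit 34.
    At 34: go left to 26.
      26 is a leaf — visit 26.
    At 34: go right to 5.
      Visit 5.
      At 5: no left child.
      At 5: go right to 30.
        30 is a leaf — visit 30.
  At 38: go right to 10.
    Visit 10.
    At 10: go left to 2.
      2 is a leaf — visit 2.
    At 10: go right to 24.
      Visit 24.
      At 24: go left to 16.
        16 is a leaf — visit 16.
      At 24: no right child.
At 23: go right to 19.
  Visit 19.
  At 19: go left to 6.
    Visit 6.
    At 6: go left to 36.
      36 is a leaf — visit 36.
    At 6: go right to 12.
      Visit 12.
      At 12: go left to 27.
        27 is a leaf — visit 27.
      At 12: no right child.
  At 19: no right child.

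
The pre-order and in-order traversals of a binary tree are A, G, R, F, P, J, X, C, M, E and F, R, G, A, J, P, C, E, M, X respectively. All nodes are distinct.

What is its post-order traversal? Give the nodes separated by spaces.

The first element of pre-order is the root; it splits in-order into left and right subtrees.
Root A: left subtree has 3 nodes {F, R, G}, right has 6 {J, P, C, E, M, X}.
  Root G: left subtree has 2 nodes {F, R}, right has 0 { }.
    Root R: left subtree has 1 node {F}, right has 0 { }.
  Root P: left subtree has 1 node {J}, right has 4 {C, E, M, X}.
    Root X: left subtree has 3 nodes {C, E, M}, right has 0 { }.
      Root C: left subtree has 0 nodes { }, right has 2 {E, M}.
        Root M: left subtree has 1 node {E}, right has 0 { }.

F R G J E M C X P A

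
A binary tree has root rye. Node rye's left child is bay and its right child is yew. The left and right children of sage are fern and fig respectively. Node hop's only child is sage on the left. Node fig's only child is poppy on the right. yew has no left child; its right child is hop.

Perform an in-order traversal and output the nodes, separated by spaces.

In-order visits the left subtree, then the node, then the right subtree.
At rye: go left to bay.
  bay is a leaf — visit bay.
Visit rye.
At rye: go right to yew.
  At yew: no left child.
  Visit yew.
  At yew: go right to hop.
    At hop: go left to sage.
      At sage: go left to fern.
        fern is a leaf — visit fern.
      Visit sage.
      At sage: go right to fig.
        At fig: no left child.
        Visit fig.
        At fig: go right to poppy.
          poppy is a leaf — visit poppy.
    Visit hop.
    At hop: no right child.

bay rye yew fern sage fig poppy hop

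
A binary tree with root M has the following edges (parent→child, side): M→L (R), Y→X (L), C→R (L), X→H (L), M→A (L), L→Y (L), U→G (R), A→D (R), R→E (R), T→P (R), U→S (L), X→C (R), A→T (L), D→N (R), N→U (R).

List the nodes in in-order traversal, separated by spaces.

In-order visits the left subtree, then the node, then the right subtree.
At M: go left to A.
  At A: go left to T.
    At T: no left child.
    Visit T.
    At T: go right to P.
      P is a leaf — visit P.
  Visit A.
  At A: go right to D.
    At D: no left child.
    Visit D.
    At D: go right to N.
      At N: no left child.
      Visit N.
      At N: go right to U.
        At U: go left to S.
          S is a leaf — visit S.
        Visit U.
        At U: go right to G.
          G is a leaf — visit G.
Visit M.
At M: go right to L.
  At L: go left to Y.
    At Y: go left to X.
      At X: go left to H.
        H is a leaf — visit H.
      Visit X.
      At X: go right to C.
        At C: go left to R.
          At R: no left child.
          Visit R.
          At R: go right to E.
            E is a leaf — visit E.
        Visit C.
        At C: no right child.
    Visit Y.
    At Y: no right child.
  Visit L.
  At L: no right child.

T P A D N S U G M H X R E C Y L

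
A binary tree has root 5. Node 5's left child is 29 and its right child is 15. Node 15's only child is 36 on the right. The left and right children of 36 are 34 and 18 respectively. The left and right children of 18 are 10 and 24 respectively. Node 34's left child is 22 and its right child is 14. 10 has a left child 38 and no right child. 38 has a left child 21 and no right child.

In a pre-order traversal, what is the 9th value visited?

Pre-order visits the node, then its left subtree, then its right subtree.
Visit 5.
At 5: go left to 29.
  29 is a leaf — visit 29.
At 5: go right to 15.
  Visit 15.
  At 15: no left child.
  At 15: go right to 36.
    Visit 36.
    At 36: go left to 34.
      Visit 34.
      At 34: go left to 22.
        22 is a leaf — visit 22.
      At 34: go right to 14.
        14 is a leaf — visit 14.
    At 36: go right to 18.
      Visit 18.
      At 18: go left to 10.
        Visit 10.
        At 10: go left to 38.
          Visit 38.
          At 38: go left to 21.
            21 is a leaf — visit 21.
          At 38: no right child.
        At 10: no right child.
      At 18: go right to 24.
        24 is a leaf — visit 24.
Full pre-order sequence: 5, 29, 15, 36, 34, 22, 14, 18, 10, 38, 21, 24.

10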